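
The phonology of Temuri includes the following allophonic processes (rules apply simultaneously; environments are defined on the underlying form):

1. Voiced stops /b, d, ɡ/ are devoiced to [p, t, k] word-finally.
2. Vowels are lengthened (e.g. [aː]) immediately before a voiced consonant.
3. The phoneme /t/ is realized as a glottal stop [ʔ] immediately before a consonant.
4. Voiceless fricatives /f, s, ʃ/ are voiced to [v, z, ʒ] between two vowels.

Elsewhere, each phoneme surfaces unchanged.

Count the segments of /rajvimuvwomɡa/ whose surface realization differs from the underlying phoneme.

Segments that undergo a rule: /a/ → [aː] (rule 2); /i/ → [iː] (rule 2); /u/ → [uː] (rule 2); /o/ → [oː] (rule 2).
All other segments surface unchanged.

4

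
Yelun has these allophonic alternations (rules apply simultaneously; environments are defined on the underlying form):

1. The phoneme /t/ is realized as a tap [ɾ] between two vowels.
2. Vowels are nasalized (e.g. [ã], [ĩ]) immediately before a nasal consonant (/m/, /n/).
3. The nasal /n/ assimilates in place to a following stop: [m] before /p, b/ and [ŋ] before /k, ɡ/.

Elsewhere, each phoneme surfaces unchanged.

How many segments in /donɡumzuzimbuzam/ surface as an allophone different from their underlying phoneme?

5

Segments that undergo a rule: /o/ → [õ] (rule 2); /n/ → [ŋ] (rule 3); /u/ → [ũ] (rule 2); /i/ → [ĩ] (rule 2); /a/ → [ã] (rule 2).
All other segments surface unchanged.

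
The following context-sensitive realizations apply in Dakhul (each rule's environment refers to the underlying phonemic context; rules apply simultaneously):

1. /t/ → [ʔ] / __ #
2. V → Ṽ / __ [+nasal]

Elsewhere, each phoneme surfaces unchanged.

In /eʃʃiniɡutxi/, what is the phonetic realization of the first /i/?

[ĩ]

/i/ — between /ʃ/ and /n/, before a nasal consonant — surfaces as [ĩ] (rule 2).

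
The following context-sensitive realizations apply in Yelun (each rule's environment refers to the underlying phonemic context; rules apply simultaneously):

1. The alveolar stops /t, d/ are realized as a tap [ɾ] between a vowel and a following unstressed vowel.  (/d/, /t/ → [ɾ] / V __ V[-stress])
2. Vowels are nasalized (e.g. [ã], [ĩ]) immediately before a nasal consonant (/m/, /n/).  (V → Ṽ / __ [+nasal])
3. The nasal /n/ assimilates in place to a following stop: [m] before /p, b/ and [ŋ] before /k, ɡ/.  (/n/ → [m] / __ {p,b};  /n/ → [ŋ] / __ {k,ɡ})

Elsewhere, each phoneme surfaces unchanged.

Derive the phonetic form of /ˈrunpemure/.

[ˈrũmpẽmure]

/r/ — not in any rule's target class → [r].
/u/ — between /r/ and /n/, before a nasal consonant — surfaces as [ũ] (rule 2).
Rule 3 applies to /n/ (between /u/ and /p/: before a labial or velar stop) → [m].
/p/ stays [p].
/e/ (between /p/ and /m/): before a nasal consonant, so rule 2 applies → [ẽ].
/m/ (between /e/ and /u/): no rule targets it → [m].
/u/ (between /m/ and /r/) is in the target of rule 2 but the environment (before a nasal consonant) is not met → [u].
/r/ — not in any rule's target class → [r].
/e/ (word-final): rule 2 targets it, but not before a nasal consonant → unchanged [e].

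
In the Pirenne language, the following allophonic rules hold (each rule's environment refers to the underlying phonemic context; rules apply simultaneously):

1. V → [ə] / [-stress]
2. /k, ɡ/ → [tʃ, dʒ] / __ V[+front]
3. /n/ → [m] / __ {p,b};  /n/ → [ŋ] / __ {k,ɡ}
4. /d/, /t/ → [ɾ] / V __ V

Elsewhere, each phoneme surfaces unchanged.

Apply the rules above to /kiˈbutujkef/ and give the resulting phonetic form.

/k/ meets the environment for rule 2 (before a front vowel) → [tʃ].
Rule 1 applies to /i/ (between /k/ and /b/: in an unstressed syllable) → [ə].
/b/ (between /i/ and /u/) is unaffected → [b].
/u/ (between /b/ and /t/) fails the environment for rule 1, so it stays [u].
/t/ (between /u/ and /u/) occurs between two vowels → [ɾ] by rule 4.
/u/ — between /t/ and /j/, in an unstressed syllable — surfaces as [ə] (rule 1).
/j/ (between /u/ and /k/) is unaffected → [j].
Rule 2 applies to /k/ (between /j/ and /e/: before a front vowel) → [tʃ].
/e/ — between /k/ and /f/, in an unstressed syllable — surfaces as [ə] (rule 1).
/f/ (word-final): no rule targets it → [f].

[tʃəˈbuɾəjtʃəf]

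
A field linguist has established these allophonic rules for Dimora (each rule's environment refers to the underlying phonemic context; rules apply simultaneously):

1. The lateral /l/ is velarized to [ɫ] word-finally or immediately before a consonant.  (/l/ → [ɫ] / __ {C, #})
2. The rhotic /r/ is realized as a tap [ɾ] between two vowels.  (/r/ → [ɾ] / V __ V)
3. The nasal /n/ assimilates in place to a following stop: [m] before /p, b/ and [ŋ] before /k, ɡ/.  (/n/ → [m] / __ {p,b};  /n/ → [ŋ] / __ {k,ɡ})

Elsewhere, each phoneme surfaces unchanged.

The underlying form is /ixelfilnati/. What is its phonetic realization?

[ixeɫfiɫnati]

/i/ (word-initial) is unaffected → [i].
/x/ (between /i/ and /e/): no rule targets it → [x].
/e/ (between /x/ and /l/) is unaffected → [e].
/l/ (between /e/ and /f/): word-finally or immediately before a consonant, so rule 1 applies → [ɫ].
/f/ — not in any rule's target class → [f].
/i/ (between /f/ and /l/): no rule targets it → [i].
/l/ (between /i/ and /n/) occurs word-finally or immediately before a consonant → [ɫ] by rule 1.
/n/ (between /l/ and /a/) fails the environment for rule 3, so it stays [n].
/a/ (between /n/ and /t/) is unaffected → [a].
/t/ (between /a/ and /i/) is unaffected → [t].
/i/ (word-final): no rule targets it → [i].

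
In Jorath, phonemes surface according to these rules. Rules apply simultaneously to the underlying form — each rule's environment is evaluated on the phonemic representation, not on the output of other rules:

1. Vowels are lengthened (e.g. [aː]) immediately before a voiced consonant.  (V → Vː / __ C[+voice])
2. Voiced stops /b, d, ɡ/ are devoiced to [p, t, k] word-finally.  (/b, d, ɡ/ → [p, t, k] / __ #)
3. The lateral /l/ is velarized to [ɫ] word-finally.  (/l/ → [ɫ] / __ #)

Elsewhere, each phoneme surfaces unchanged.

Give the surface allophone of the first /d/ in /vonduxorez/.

[d]

/d/ — between /n/ and /u/; rule 2 does not apply here → [d].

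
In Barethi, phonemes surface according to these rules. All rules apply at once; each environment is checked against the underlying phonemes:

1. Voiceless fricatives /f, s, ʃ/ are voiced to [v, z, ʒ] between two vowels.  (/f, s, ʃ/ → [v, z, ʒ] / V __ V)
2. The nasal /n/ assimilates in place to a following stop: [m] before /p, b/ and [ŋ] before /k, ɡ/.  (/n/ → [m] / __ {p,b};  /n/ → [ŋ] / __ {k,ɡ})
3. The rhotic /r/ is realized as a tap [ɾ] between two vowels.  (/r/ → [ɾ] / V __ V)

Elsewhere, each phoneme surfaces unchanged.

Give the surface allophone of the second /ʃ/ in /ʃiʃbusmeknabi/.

/ʃ/ — between /i/ and /b/; rule 1 does not apply here → [ʃ].

[ʃ]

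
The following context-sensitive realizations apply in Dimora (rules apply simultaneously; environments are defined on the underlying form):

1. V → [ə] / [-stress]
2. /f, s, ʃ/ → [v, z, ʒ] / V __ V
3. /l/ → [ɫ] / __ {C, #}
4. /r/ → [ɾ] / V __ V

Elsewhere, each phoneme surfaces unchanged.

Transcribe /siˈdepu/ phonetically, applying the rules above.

/s/ (word-initial) is in the target of rule 2 but the environment (between two vowels) is not met → [s].
Rule 1 applies to /i/ (between /s/ and /d/: in an unstressed syllable) → [ə].
/e/ — between /d/ and /p/; rule 1 does not apply here → [e].
/u/ meets the environment for rule 1 (in an unstressed syllable) → [ə].

[səˈdepə]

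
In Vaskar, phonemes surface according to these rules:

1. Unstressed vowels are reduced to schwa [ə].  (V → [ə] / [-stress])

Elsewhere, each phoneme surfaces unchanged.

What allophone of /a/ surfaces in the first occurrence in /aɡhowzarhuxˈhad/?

[ə]

/a/ (word-initial) occurs in an unstressed syllable → [ə] by rule 1.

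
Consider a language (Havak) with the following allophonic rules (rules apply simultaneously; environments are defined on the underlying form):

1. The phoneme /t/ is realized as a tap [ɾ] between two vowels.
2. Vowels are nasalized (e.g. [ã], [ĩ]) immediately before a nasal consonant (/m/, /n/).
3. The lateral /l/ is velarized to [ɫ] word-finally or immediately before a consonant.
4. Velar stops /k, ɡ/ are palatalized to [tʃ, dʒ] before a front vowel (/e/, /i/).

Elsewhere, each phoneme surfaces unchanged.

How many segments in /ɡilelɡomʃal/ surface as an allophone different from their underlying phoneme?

Segments that undergo a rule: /ɡ/ → [dʒ] (rule 4); /l/ → [ɫ] (rule 3); /o/ → [õ] (rule 2); /l/ → [ɫ] (rule 3).
All other segments surface unchanged.

4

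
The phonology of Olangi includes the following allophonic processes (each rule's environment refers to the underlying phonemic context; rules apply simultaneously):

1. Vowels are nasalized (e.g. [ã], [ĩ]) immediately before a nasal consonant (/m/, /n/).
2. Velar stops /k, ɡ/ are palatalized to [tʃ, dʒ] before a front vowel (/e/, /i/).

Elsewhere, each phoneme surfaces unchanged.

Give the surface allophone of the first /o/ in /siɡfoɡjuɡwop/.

/o/ (between /f/ and /ɡ/) fails the environment for rule 1, so it stays [o].

[o]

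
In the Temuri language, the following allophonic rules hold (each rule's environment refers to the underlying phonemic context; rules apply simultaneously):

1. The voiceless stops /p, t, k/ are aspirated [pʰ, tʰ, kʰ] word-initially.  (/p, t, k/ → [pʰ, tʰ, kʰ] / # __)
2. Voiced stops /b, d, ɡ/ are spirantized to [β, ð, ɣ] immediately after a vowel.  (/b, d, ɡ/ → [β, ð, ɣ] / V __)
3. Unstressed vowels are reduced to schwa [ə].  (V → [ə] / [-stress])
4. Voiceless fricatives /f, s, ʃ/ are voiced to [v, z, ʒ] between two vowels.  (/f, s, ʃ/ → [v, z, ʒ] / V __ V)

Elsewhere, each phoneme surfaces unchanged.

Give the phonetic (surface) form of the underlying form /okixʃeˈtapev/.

[əkəxʃəˈtapəv]

/o/ (word-initial): in an unstressed syllable, so rule 3 applies → [ə].
/k/ — between /o/ and /i/; rule 1 does not apply here → [k].
/i/ meets the environment for rule 3 (in an unstressed syllable) → [ə].
/x/ (between /i/ and /ʃ/) is unaffected → [x].
/ʃ/ — between /x/ and /e/; rule 4 does not apply here → [ʃ].
/e/ meets the environment for rule 3 (in an unstressed syllable) → [ə].
/t/ (between /e/ and /a/): rule 1 targets it, but not word-initially → unchanged [t].
/a/ (between /t/ and /p/): rule 3 targets it, but not in an unstressed syllable → unchanged [a].
/p/ (between /a/ and /e/) fails the environment for rule 1, so it stays [p].
/e/ (between /p/ and /v/) occurs in an unstressed syllable → [ə] by rule 3.
/v/ — not in any rule's target class → [v].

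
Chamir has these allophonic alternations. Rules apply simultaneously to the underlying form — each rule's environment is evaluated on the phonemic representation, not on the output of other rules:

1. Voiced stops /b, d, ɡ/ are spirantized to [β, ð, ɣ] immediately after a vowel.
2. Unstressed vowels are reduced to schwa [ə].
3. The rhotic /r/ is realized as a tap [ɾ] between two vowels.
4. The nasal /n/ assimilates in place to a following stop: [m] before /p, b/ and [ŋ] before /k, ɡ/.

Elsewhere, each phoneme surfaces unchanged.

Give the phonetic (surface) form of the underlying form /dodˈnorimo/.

[dəðˈnoɾəmə]

/d/ — word-initial; rule 1 does not apply here → [d].
/o/ (between /d/ and /d/): in an unstressed syllable, so rule 2 applies → [ə].
/d/ (between /o/ and /n/) occurs immediately after a vowel → [ð] by rule 1.
/n/ (between /d/ and /o/) is in the target of rule 4 but the environment (before a labial or velar stop) is not met → [n].
/o/ (between /n/ and /r/) is in the target of rule 2 but the environment (in an unstressed syllable) is not met → [o].
/r/ (between /o/ and /i/): between two vowels, so rule 3 applies → [ɾ].
Rule 2 applies to /i/ (between /r/ and /m/: in an unstressed syllable) → [ə].
/m/ (between /i/ and /o/): no rule targets it → [m].
Rule 2 applies to /o/ (word-final: in an unstressed syllable) → [ə].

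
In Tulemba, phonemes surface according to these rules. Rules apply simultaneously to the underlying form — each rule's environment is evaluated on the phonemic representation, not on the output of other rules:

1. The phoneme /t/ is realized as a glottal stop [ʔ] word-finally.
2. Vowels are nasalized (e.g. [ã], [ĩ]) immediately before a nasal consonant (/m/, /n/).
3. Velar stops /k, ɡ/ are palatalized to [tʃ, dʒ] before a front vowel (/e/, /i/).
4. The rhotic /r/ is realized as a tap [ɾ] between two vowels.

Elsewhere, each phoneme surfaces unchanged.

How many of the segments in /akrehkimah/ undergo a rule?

Segments that undergo a rule: /k/ → [tʃ] (rule 3); /i/ → [ĩ] (rule 2).
All other segments surface unchanged.

2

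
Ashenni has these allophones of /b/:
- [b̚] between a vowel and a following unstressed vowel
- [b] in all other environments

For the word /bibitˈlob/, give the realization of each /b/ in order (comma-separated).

Occurrence 1 (position 1): no conditioning environment matches → elsewhere allophone [b].
Occurrence 2 (position 3): between a vowel and a following unstressed vowel → [b̚].
Occurrence 3 (position 8): no conditioning environment matches → elsewhere allophone [b].

[b], [b̚], [b]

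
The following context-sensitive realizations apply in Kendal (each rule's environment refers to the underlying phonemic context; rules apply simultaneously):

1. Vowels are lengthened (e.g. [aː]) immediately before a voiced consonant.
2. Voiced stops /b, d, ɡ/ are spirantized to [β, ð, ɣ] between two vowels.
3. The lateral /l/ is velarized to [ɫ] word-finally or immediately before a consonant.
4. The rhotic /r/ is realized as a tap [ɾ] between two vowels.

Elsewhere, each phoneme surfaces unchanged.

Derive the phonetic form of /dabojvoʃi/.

/d/ (word-initial) fails the environment for rule 2, so it stays [d].
/a/ (between /d/ and /b/): before a voiced consonant, so rule 1 applies → [aː].
Rule 2 applies to /b/ (between /a/ and /o/: between two vowels) → [β].
/o/ — between /b/ and /j/, before a voiced consonant — surfaces as [oː] (rule 1).
/j/ (between /o/ and /v/) is unaffected → [j].
/v/ (between /j/ and /o/) is unaffected → [v].
/o/ — between /v/ and /ʃ/; rule 1 does not apply here → [o].
/ʃ/ (between /o/ and /i/): no rule targets it → [ʃ].
/i/ (word-final) fails the environment for rule 1, so it stays [i].

[daːβoːjvoʃi]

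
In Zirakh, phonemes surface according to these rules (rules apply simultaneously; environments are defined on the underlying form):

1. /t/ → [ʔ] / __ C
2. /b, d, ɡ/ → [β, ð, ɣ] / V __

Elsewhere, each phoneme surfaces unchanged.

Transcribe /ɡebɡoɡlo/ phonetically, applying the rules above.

[ɡeβɡoɣlo]

/ɡ/ — word-initial; rule 2 does not apply here → [ɡ].
Rule 2 applies to /b/ (between /e/ and /ɡ/: immediately after a vowel) → [β].
/ɡ/ (between /b/ and /o/): rule 2 targets it, but not immediately after a vowel → unchanged [ɡ].
/ɡ/ (between /o/ and /l/) occurs immediately after a vowel → [ɣ] by rule 2.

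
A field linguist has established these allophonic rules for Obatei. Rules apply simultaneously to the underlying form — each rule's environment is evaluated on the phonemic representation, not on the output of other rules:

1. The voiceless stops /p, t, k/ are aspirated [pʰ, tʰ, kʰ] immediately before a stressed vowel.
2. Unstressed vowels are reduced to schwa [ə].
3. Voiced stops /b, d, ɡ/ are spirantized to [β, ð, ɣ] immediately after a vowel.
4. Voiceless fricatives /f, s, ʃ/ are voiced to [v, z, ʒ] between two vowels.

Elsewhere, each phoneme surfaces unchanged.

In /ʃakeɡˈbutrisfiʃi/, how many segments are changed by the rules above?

7

Segments that undergo a rule: /a/ → [ə] (rule 2); /e/ → [ə] (rule 2); /ɡ/ → [ɣ] (rule 3); /i/ → [ə] (rule 2); /i/ → [ə] (rule 2); /ʃ/ → [ʒ] (rule 4); /i/ → [ə] (rule 2).
All other segments surface unchanged.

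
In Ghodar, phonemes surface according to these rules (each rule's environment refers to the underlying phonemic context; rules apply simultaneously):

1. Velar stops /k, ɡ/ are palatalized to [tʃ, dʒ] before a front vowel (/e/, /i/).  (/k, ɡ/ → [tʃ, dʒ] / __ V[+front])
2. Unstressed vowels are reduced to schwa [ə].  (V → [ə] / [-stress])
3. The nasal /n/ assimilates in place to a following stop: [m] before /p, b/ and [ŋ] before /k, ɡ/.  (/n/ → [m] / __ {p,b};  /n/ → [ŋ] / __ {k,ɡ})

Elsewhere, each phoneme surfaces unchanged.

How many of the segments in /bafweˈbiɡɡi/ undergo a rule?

Segments that undergo a rule: /a/ → [ə] (rule 2); /e/ → [ə] (rule 2); /ɡ/ → [dʒ] (rule 1); /i/ → [ə] (rule 2).
All other segments surface unchanged.

4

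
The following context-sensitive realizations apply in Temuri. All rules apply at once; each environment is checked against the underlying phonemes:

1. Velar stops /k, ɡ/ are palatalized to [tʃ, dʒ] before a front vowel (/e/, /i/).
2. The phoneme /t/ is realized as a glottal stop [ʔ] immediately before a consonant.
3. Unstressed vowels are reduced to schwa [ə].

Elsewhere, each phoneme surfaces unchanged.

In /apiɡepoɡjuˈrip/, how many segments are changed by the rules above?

6

Segments that undergo a rule: /a/ → [ə] (rule 3); /i/ → [ə] (rule 3); /ɡ/ → [dʒ] (rule 1); /e/ → [ə] (rule 3); /o/ → [ə] (rule 3); /u/ → [ə] (rule 3).
All other segments surface unchanged.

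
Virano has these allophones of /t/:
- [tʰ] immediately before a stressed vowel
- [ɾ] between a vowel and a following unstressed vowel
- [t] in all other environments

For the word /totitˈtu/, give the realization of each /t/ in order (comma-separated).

Occurrence 1 (position 1): no conditioning environment matches → elsewhere allophone [t].
Occurrence 2 (position 3): between a vowel and an unstressed vowel → [ɾ].
Occurrence 3 (position 5): no conditioning environment matches → elsewhere allophone [t].
Occurrence 4 (position 6): immediately before a stressed vowel → [tʰ].

[t], [ɾ], [t], [tʰ]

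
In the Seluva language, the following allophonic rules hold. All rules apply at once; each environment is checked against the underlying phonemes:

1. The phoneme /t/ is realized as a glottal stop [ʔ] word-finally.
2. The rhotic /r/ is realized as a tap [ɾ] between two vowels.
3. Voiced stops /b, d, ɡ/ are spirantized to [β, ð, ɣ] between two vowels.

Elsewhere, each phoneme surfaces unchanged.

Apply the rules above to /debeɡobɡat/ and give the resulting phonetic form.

[deβeɣobɡaʔ]

/d/ (word-initial) fails the environment for rule 3, so it stays [d].
/e/ — not in any rule's target class → [e].
/b/ meets the environment for rule 3 (between two vowels) → [β].
/e/ stays [e].
/ɡ/ (between /e/ and /o/): between two vowels, so rule 3 applies → [ɣ].
/o/ — not in any rule's target class → [o].
/b/ (between /o/ and /ɡ/) fails the environment for rule 3, so it stays [b].
/ɡ/ (between /b/ and /a/): rule 3 targets it, but not between two vowels → unchanged [ɡ].
/a/ — not in any rule's target class → [a].
/t/ (word-final): word-finally, so rule 1 applies → [ʔ].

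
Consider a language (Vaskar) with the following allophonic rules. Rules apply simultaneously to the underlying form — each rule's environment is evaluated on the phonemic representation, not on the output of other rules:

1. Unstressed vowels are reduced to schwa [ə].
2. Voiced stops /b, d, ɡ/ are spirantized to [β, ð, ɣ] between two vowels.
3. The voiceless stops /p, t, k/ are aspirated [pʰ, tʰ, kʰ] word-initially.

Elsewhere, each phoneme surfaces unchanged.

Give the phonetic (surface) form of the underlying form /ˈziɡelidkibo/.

[ˈziɣələdkəβə]

/z/ (word-initial): no rule targets it → [z].
/i/ (between /z/ and /ɡ/) is in the target of rule 1 but the environment (in an unstressed syllable) is not met → [i].
/ɡ/ (between /i/ and /e/) occurs between two vowels → [ɣ] by rule 2.
/e/ (between /ɡ/ and /l/) occurs in an unstressed syllable → [ə] by rule 1.
/l/ — not in any rule's target class → [l].
/i/ — between /l/ and /d/, in an unstressed syllable — surfaces as [ə] (rule 1).
/d/ (between /i/ and /k/) fails the environment for rule 2, so it stays [d].
/k/ (between /d/ and /i/) is in the target of rule 3 but the environment (word-initially) is not met → [k].
/i/ meets the environment for rule 1 (in an unstressed syllable) → [ə].
/b/ — between /i/ and /o/, between two vowels — surfaces as [β] (rule 2).
/o/ meets the environment for rule 1 (in an unstressed syllable) → [ə].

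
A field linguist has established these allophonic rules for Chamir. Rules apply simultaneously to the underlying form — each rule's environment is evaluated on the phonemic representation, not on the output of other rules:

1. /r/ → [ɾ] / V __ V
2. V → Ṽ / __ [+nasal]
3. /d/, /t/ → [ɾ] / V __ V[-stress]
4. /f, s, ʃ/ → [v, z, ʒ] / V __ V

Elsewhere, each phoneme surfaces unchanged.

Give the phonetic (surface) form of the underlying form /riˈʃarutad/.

/r/ (word-initial) is in the target of rule 1 but the environment (between two vowels) is not met → [r].
/i/ (between /r/ and /ʃ/) fails the environment for rule 2, so it stays [i].
/ʃ/ meets the environment for rule 4 (between two vowels) → [ʒ].
/a/ — between /ʃ/ and /r/; rule 2 does not apply here → [a].
/r/ (between /a/ and /u/) occurs between two vowels → [ɾ] by rule 1.
/u/ — between /r/ and /t/; rule 2 does not apply here → [u].
Rule 3 applies to /t/ (between /u/ and /a/: between a vowel and a following unstressed vowel) → [ɾ].
/a/ (between /t/ and /d/) is in the target of rule 2 but the environment (before a nasal consonant) is not met → [a].
/d/ — word-final; rule 3 does not apply here → [d].

[riˈʒaɾuɾad]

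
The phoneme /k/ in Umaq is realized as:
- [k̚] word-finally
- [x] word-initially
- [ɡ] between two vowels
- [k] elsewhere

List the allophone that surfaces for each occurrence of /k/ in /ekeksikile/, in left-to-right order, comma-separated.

Occurrence 1 (position 2): between two vowels → [ɡ].
Occurrence 2 (position 4): no conditioning environment matches → elsewhere allophone [k].
Occurrence 3 (position 7): between two vowels → [ɡ].

[ɡ], [k], [ɡ]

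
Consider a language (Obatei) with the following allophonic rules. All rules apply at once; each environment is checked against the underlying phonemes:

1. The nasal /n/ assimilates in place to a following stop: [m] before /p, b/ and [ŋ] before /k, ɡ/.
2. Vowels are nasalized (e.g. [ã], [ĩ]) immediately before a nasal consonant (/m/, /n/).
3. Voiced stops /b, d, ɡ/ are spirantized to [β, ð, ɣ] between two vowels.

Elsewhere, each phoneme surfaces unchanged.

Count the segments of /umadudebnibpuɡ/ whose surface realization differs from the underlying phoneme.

3

Segments that undergo a rule: /u/ → [ũ] (rule 2); /d/ → [ð] (rule 3); /d/ → [ð] (rule 3).
All other segments surface unchanged.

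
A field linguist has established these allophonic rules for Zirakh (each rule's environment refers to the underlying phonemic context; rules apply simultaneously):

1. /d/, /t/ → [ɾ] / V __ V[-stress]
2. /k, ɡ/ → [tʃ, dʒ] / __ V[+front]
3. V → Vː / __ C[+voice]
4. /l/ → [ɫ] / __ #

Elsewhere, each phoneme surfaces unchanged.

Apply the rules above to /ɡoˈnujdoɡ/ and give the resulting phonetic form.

[ɡoːˈnuːjdoːɡ]

/ɡ/ — word-initial; rule 2 does not apply here → [ɡ].
/o/ meets the environment for rule 3 (before a voiced consonant) → [oː].
/n/ (between /o/ and /u/): no rule targets it → [n].
/u/ — between /n/ and /j/, before a voiced consonant — surfaces as [uː] (rule 3).
/j/ stays [j].
/d/ (between /j/ and /o/) is in the target of rule 1 but the environment (between a vowel and a following unstressed vowel) is not met → [d].
/o/ (between /d/ and /ɡ/) occurs before a voiced consonant → [oː] by rule 3.
/ɡ/ (word-final) is in the target of rule 2 but the environment (before a front vowel) is not met → [ɡ].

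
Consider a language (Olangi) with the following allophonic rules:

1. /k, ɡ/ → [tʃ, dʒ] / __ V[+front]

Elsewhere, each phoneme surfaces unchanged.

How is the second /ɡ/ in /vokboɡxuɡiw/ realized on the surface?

/ɡ/ meets the environment for rule 1 (before a front vowel) → [dʒ].

[dʒ]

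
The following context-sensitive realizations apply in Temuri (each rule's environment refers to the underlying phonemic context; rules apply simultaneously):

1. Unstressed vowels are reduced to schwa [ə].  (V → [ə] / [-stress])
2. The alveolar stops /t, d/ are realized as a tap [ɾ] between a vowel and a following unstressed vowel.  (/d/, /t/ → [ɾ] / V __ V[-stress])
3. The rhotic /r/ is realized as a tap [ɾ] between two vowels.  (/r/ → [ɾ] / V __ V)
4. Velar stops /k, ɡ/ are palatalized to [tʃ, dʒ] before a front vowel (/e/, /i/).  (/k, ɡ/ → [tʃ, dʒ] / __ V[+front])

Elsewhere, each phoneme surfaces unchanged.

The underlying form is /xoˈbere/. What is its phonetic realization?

[xəˈbeɾə]

/o/ meets the environment for rule 1 (in an unstressed syllable) → [ə].
/e/ (between /b/ and /r/): rule 1 targets it, but not in an unstressed syllable → unchanged [e].
/r/ meets the environment for rule 3 (between two vowels) → [ɾ].
/e/ — word-final, in an unstressed syllable — surfaces as [ə] (rule 1).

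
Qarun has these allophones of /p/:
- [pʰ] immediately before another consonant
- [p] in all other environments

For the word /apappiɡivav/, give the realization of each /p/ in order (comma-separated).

[p], [pʰ], [p]

Occurrence 1 (position 2): no conditioning environment matches → elsewhere allophone [p].
Occurrence 2 (position 4): immediately before another consonant → [pʰ].
Occurrence 3 (position 5): no conditioning environment matches → elsewhere allophone [p].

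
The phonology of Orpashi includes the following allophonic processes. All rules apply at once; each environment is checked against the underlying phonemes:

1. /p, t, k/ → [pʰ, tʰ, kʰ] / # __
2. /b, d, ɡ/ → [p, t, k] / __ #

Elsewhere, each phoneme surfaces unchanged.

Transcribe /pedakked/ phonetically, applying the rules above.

/p/ — word-initial, word-initially — surfaces as [pʰ] (rule 1).
/e/ (between /p/ and /d/) is unaffected → [e].
/d/ — between /e/ and /a/; rule 2 does not apply here → [d].
/a/ — not in any rule's target class → [a].
/k/ (between /a/ and /k/) is in the target of rule 1 but the environment (word-initially) is not met → [k].
/k/ (between /k/ and /e/) is in the target of rule 1 but the environment (word-initially) is not met → [k].
/e/ (between /k/ and /d/): no rule targets it → [e].
/d/ (word-final): word-finally, so rule 2 applies → [t].

[pʰedakket]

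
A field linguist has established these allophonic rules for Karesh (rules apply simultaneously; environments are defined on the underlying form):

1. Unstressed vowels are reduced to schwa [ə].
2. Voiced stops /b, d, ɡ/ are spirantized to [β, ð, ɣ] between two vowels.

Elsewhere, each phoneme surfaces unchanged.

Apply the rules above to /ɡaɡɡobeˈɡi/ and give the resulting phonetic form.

[ɡəɡɡəβəˈɣi]

/ɡ/ (word-initial): rule 2 targets it, but not between two vowels → unchanged [ɡ].
/a/ — between /ɡ/ and /ɡ/, in an unstressed syllable — surfaces as [ə] (rule 1).
/ɡ/ — between /a/ and /ɡ/; rule 2 does not apply here → [ɡ].
/ɡ/ (between /ɡ/ and /o/) fails the environment for rule 2, so it stays [ɡ].
/o/ meets the environment for rule 1 (in an unstressed syllable) → [ə].
/b/ (between /o/ and /e/): between two vowels, so rule 2 applies → [β].
/e/ (between /b/ and /ɡ/) occurs in an unstressed syllable → [ə] by rule 1.
/ɡ/ (between /e/ and /i/): between two vowels, so rule 2 applies → [ɣ].
/i/ (word-final) fails the environment for rule 1, so it stays [i].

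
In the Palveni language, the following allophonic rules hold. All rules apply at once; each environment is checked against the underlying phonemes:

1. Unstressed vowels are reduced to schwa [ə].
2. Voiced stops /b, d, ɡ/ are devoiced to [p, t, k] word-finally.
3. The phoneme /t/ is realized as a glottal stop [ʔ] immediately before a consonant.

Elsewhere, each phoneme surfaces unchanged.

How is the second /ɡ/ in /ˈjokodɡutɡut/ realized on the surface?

[ɡ]

/ɡ/ (between /t/ and /u/): rule 2 targets it, but not word-finally → unchanged [ɡ].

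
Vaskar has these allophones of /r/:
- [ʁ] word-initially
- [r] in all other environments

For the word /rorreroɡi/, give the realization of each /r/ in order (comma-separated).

[ʁ], [r], [r], [r]

Occurrence 1 (position 1): word-initially → [ʁ].
Occurrence 2 (position 3): no conditioning environment matches → elsewhere allophone [r].
Occurrence 3 (position 4): no conditioning environment matches → elsewhere allophone [r].
Occurrence 4 (position 6): no conditioning environment matches → elsewhere allophone [r].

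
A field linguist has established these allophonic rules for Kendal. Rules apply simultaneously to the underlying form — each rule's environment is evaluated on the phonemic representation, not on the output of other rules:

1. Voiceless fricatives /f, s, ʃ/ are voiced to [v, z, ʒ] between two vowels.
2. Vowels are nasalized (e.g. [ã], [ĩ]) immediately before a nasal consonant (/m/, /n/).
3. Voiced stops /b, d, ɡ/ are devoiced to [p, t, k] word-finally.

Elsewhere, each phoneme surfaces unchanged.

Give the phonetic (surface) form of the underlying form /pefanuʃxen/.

/e/ (between /p/ and /f/) is in the target of rule 2 but the environment (before a nasal consonant) is not met → [e].
Rule 1 applies to /f/ (between /e/ and /a/: between two vowels) → [v].
Rule 2 applies to /a/ (between /f/ and /n/: before a nasal consonant) → [ã].
/u/ (between /n/ and /ʃ/) is in the target of rule 2 but the environment (before a nasal consonant) is not met → [u].
/ʃ/ — between /u/ and /x/; rule 1 does not apply here → [ʃ].
/e/ meets the environment for rule 2 (before a nasal consonant) → [ẽ].

[pevãnuʃxẽn]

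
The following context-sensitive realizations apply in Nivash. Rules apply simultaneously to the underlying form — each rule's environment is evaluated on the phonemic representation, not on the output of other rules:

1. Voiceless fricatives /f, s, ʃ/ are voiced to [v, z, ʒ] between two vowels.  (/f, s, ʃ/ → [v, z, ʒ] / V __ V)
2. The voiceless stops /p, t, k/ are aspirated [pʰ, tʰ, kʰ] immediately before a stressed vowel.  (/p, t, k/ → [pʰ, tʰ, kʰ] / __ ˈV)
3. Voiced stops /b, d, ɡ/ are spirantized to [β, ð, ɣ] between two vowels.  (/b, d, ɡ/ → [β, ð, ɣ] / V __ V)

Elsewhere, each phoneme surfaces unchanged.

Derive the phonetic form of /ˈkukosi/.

[ˈkʰukozi]

/k/ (word-initial) occurs immediately before a stressed vowel → [kʰ] by rule 2.
/u/ stays [u].
/k/ — between /u/ and /o/; rule 2 does not apply here → [k].
/o/ stays [o].
/s/ (between /o/ and /i/) occurs between two vowels → [z] by rule 1.
/i/ (word-final): no rule targets it → [i].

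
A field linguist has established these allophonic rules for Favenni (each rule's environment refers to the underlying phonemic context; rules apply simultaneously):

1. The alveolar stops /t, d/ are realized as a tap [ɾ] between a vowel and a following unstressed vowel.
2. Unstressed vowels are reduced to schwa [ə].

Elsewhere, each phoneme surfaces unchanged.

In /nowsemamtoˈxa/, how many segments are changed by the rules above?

Segments that undergo a rule: /o/ → [ə] (rule 2); /e/ → [ə] (rule 2); /a/ → [ə] (rule 2); /o/ → [ə] (rule 2).
All other segments surface unchanged.

4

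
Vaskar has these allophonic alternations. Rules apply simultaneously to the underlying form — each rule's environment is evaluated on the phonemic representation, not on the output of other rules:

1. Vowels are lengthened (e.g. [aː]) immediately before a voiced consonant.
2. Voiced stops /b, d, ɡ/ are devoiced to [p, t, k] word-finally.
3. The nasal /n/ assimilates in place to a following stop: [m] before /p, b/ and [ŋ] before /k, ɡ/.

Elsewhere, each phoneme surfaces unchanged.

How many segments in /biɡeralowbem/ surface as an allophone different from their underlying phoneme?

Segments that undergo a rule: /i/ → [iː] (rule 1); /e/ → [eː] (rule 1); /a/ → [aː] (rule 1); /o/ → [oː] (rule 1); /e/ → [eː] (rule 1).
All other segments surface unchanged.

5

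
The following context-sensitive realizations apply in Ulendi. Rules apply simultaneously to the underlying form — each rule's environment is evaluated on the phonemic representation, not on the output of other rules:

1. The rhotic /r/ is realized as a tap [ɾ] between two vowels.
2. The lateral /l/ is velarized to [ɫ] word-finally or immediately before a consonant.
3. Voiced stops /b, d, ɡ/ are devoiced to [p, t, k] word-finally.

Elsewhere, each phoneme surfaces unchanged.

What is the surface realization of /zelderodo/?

/z/ (word-initial): no rule targets it → [z].
/e/ stays [e].
/l/ (between /e/ and /d/): word-finally or immediately before a consonant, so rule 2 applies → [ɫ].
/d/ (between /l/ and /e/): rule 3 targets it, but not word-finally → unchanged [d].
/e/ stays [e].
/r/ meets the environment for rule 1 (between two vowels) → [ɾ].
/o/ stays [o].
/d/ (between /o/ and /o/) fails the environment for rule 3, so it stays [d].
/o/ (word-final) is unaffected → [o].

[zeɫdeɾodo]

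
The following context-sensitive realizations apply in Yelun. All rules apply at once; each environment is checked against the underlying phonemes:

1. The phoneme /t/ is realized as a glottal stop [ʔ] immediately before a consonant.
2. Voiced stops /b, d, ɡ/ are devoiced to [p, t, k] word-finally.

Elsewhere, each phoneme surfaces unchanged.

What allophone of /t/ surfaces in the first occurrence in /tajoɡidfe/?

/t/ — word-initial; rule 1 does not apply here → [t].

[t]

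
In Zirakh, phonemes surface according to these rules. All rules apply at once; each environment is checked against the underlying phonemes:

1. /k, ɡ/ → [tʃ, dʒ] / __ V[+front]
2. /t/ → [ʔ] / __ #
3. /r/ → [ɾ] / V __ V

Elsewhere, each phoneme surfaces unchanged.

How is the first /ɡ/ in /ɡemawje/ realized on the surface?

[dʒ]

Rule 1 applies to /ɡ/ (word-initial: before a front vowel) → [dʒ].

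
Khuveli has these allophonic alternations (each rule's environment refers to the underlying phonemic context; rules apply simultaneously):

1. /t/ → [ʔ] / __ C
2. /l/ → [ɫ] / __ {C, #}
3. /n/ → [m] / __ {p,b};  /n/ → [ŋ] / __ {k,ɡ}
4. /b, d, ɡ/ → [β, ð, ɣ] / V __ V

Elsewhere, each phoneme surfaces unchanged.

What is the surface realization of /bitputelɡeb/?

/b/ — word-initial; rule 4 does not apply here → [b].
/t/ (between /i/ and /p/): immediately before a consonant, so rule 1 applies → [ʔ].
/t/ (between /u/ and /e/) fails the environment for rule 1, so it stays [t].
/l/ — between /e/ and /ɡ/, word-finally or immediately before a consonant — surfaces as [ɫ] (rule 2).
/ɡ/ (between /l/ and /e/) fails the environment for rule 4, so it stays [ɡ].
/b/ (word-final) is in the target of rule 4 but the environment (between two vowels) is not met → [b].

[biʔputeɫɡeb]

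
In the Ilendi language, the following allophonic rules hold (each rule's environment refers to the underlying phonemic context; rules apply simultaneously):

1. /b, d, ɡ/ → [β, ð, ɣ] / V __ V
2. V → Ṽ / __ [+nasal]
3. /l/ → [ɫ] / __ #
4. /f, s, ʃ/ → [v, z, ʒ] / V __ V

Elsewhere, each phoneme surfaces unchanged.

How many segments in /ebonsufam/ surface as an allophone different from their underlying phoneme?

4

Segments that undergo a rule: /b/ → [β] (rule 1); /o/ → [õ] (rule 2); /f/ → [v] (rule 4); /a/ → [ã] (rule 2).
All other segments surface unchanged.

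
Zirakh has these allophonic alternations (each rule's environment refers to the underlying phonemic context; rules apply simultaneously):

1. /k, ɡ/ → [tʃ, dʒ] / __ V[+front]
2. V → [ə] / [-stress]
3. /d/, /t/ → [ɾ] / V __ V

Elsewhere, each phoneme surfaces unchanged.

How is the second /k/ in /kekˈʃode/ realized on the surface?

[k]

/k/ (between /e/ and /ʃ/) fails the environment for rule 1, so it stays [k].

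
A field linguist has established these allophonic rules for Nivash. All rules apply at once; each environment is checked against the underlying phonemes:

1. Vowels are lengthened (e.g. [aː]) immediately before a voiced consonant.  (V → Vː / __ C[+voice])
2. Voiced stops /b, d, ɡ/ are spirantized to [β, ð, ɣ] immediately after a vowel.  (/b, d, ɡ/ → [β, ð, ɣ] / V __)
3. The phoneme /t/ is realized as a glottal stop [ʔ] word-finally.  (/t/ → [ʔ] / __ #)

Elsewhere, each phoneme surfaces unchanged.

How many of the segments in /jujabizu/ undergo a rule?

Segments that undergo a rule: /u/ → [uː] (rule 1); /a/ → [aː] (rule 1); /b/ → [β] (rule 2); /i/ → [iː] (rule 1).
All other segments surface unchanged.

4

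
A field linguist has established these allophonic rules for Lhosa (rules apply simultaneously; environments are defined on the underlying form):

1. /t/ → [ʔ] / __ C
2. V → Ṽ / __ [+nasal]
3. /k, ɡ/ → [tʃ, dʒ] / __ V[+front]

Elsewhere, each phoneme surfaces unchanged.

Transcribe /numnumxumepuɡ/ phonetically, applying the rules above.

/u/ — between /n/ and /m/, before a nasal consonant — surfaces as [ũ] (rule 2).
/u/ (between /n/ and /m/) occurs before a nasal consonant → [ũ] by rule 2.
/u/ (between /x/ and /m/) occurs before a nasal consonant → [ũ] by rule 2.
/e/ (between /m/ and /p/): rule 2 targets it, but not before a nasal consonant → unchanged [e].
/u/ (between /p/ and /ɡ/) is in the target of rule 2 but the environment (before a nasal consonant) is not met → [u].
/ɡ/ (word-final) is in the target of rule 3 but the environment (before a front vowel) is not met → [ɡ].

[nũmnũmxũmepuɡ]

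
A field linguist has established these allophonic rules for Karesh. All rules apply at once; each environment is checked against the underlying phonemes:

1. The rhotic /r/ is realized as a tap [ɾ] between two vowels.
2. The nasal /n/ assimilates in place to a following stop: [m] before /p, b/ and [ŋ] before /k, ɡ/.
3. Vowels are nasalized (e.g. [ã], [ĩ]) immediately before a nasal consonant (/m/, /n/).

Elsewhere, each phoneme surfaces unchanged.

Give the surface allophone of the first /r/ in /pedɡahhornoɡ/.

/r/ — between /o/ and /n/; rule 1 does not apply here → [r].

[r]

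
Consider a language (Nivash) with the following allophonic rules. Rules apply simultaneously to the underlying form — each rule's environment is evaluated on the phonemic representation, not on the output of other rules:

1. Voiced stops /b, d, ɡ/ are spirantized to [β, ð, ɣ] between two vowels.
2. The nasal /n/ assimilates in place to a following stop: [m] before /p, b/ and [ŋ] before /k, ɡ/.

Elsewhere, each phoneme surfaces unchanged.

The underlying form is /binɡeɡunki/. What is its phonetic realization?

/b/ — word-initial; rule 1 does not apply here → [b].
/n/ (between /i/ and /ɡ/): before a labial or velar stop, so rule 2 applies → [ŋ].
/ɡ/ (between /n/ and /e/): rule 1 targets it, but not between two vowels → unchanged [ɡ].
Rule 1 applies to /ɡ/ (between /e/ and /u/: between two vowels) → [ɣ].
/n/ (between /u/ and /k/): before a labial or velar stop, so rule 2 applies → [ŋ].

[biŋɡeɣuŋki]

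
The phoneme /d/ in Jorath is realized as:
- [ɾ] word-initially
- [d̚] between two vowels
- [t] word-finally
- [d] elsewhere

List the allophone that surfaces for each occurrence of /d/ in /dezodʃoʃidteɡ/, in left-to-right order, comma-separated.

[ɾ], [d], [d]

Occurrence 1 (position 1): word-initially → [ɾ].
Occurrence 2 (position 5): no conditioning environment matches → elsewhere allophone [d].
Occurrence 3 (position 10): no conditioning environment matches → elsewhere allophone [d].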